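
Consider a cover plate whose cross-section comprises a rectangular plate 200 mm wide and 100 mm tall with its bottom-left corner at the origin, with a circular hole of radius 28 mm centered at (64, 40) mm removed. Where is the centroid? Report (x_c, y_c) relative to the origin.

x_c = 105.06 mm, y_c = 51.40 mm

plate: A = 200 × 100 = 20000.00, centroid at (100.00, 50.00).
hole: A = −π·28² = -2463.01, centroid at (64.00, 40.00).
ΣA = 17536.99 mm², ΣAx_c = 1842367.45 mm³, ΣAy_c = 901479.65 mm³.
x_c = 1842367.45/17536.99 = 105.06 mm; y_c = 901479.65/17536.99 = 51.40 mm.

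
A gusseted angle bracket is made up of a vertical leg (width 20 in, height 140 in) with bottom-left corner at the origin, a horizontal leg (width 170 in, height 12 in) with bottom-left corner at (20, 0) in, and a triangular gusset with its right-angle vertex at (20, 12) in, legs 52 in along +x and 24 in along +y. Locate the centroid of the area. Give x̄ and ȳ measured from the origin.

x̄ = 48.59 in, ȳ = 40.40 in

Part | A | x̄ᵢ | ȳᵢ | A·x̄ᵢ | A·ȳᵢ
vertical leg | 2800.00 | 10.00 | 70.00 | 28000.00 | 196000.00
horizontal leg | 2040.00 | 105.00 | 6.00 | 214200.00 | 12240.00
gusset | 624.00 | 37.33 | 20.00 | 23296.00 | 12480.00
Σ | 5464.00 |  |  | 265496.00 | 220720.00
x̄ = 265496.00 / 5464.00 = 48.59 in
ȳ = 220720.00 / 5464.00 = 40.40 in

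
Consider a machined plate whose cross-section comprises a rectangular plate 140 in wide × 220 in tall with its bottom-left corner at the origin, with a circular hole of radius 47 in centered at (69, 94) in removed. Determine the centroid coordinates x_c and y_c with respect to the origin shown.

Part | A | x̄ᵢ | ȳᵢ | A·x̄ᵢ | A·ȳᵢ
plate | 30800.00 | 70.00 | 110.00 | 2156000.00 | 3388000.00
hole | -6939.78 | 69.00 | 94.00 | -478844.69 | -652339.15
Σ | 23860.22 |  |  | 1677155.31 | 2735660.85
x_c = 1677155.31 / 23860.22 = 70.29 in
y_c = 2735660.85 / 23860.22 = 114.65 in

x_c = 70.29 in, y_c = 114.65 in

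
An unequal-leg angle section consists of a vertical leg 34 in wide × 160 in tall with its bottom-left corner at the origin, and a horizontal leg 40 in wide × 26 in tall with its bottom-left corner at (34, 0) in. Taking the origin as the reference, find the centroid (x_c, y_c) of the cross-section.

x_c = 22.94 in, y_c = 69.25 in

Part | A | x̄ᵢ | ȳᵢ | A·x̄ᵢ | A·ȳᵢ
vertical leg | 5440.00 | 17.00 | 80.00 | 92480.00 | 435200.00
horizontal leg | 1040.00 | 54.00 | 13.00 | 56160.00 | 13520.00
Σ | 6480.00 |  |  | 148640.00 | 448720.00
x_c = 148640.00 / 6480.00 = 22.94 in
y_c = 448720.00 / 6480.00 = 69.25 in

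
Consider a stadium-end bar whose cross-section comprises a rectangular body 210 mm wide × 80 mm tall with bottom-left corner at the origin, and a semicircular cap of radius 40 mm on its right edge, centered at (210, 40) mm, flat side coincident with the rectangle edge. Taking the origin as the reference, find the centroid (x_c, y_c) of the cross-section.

x_c = 120.87 mm, y_c = 40.00 mm

rectangular body: A = 210 × 80 = 16800.00, centroid at (105.00, 40.00).
semicircular end: A = ½π·40² = 2513.27, centroid at (226.98, 40.00).
ΣA = 19313.27 mm², ΣAx_c = 2334454.23 mm³, ΣAy_c = 772530.96 mm³.
x_c = 2334454.23/19313.27 = 120.87 mm; y_c = 772530.96/19313.27 = 40.00 mm.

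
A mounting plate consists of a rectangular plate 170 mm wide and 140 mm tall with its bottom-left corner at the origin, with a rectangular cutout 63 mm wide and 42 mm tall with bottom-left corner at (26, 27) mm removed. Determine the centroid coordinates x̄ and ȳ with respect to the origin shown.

Part | A | x̄ᵢ | ȳᵢ | A·x̄ᵢ | A·ȳᵢ
plate | 23800.00 | 85.00 | 70.00 | 2023000.00 | 1666000.00
hole | -2646.00 | 57.50 | 48.00 | -152145.00 | -127008.00
Σ | 21154.00 |  |  | 1870855.00 | 1538992.00
x̄ = 1870855.00 / 21154.00 = 88.44 mm
ȳ = 1538992.00 / 21154.00 = 72.75 mm

x̄ = 88.44 mm, ȳ = 72.75 mm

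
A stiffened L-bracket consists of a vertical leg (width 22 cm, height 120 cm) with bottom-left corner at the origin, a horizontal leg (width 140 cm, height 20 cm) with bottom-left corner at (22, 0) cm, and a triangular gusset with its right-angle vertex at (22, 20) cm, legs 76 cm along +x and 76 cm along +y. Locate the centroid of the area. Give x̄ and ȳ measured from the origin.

x̄ = 50.83 cm, ȳ = 38.10 cm

Part | A | x̄ᵢ | ȳᵢ | A·x̄ᵢ | A·ȳᵢ
vertical leg | 2640.00 | 11.00 | 60.00 | 29040.00 | 158400.00
horizontal leg | 2800.00 | 92.00 | 10.00 | 257600.00 | 28000.00
gusset | 2888.00 | 47.33 | 45.33 | 136698.67 | 130922.67
Σ | 8328.00 |  |  | 423338.67 | 317322.67
x̄ = 423338.67 / 8328.00 = 50.83 cm
ȳ = 317322.67 / 8328.00 = 38.10 cm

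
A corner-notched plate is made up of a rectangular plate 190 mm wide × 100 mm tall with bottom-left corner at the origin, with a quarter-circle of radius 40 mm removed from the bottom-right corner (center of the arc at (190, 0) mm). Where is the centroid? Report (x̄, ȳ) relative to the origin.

plate: A = 190 × 100 = 19000.00, centroid at (95.00, 50.00).
removed quarter-circle: A = −¼π·40² = -1256.64, centroid at (173.02, 16.98).
ΣA = 17743.36 mm²
ΣAx̄ = (19000.00)(95.00) + (-1256.64)(173.02) = 1587572.29 mm³
ΣAȳ = (19000.00)(50.00) + (-1256.64)(16.98) = 928666.67 mm³
x̄ = 1587572.29 / 17743.36 = 89.47 mm
ȳ = 928666.67 / 17743.36 = 52.34 mm

x̄ = 89.47 mm, ȳ = 52.34 mm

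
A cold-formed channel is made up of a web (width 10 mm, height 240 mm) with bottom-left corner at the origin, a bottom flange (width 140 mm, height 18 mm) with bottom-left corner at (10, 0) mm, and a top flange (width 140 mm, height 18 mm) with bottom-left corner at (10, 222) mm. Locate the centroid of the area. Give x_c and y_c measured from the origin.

Part | A | x̄ᵢ | ȳᵢ | A·x̄ᵢ | A·ȳᵢ
web | 2400.00 | 5.00 | 120.00 | 12000.00 | 288000.00
bottom flange | 2520.00 | 80.00 | 9.00 | 201600.00 | 22680.00
top flange | 2520.00 | 80.00 | 231.00 | 201600.00 | 582120.00
Σ | 7440.00 |  |  | 415200.00 | 892800.00
x_c = 415200.00 / 7440.00 = 55.81 mm
y_c = 892800.00 / 7440.00 = 120.00 mm

x_c = 55.81 mm, y_c = 120.00 mm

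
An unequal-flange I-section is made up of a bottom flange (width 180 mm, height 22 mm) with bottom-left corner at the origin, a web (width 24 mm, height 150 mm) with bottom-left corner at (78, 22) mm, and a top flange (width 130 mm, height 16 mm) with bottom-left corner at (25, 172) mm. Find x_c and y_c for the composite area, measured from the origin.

x_c = 90.00 mm, y_c = 79.58 mm

bottom flange: A = 180 × 22 = 3960.00, centroid at (90.00, 11.00).
web: A = 24 × 150 = 3600.00, centroid at (90.00, 97.00).
top flange: A = 130 × 16 = 2080.00, centroid at (90.00, 180.00).
ΣA = 9640.00 mm²
ΣAx_c = (3960.00)(90.00) + (3600.00)(90.00) + (2080.00)(90.00) = 867600.00 mm³
ΣAy_c = (3960.00)(11.00) + (3600.00)(97.00) + (2080.00)(180.00) = 767160.00 mm³
x_c = 867600.00 / 9640.00 = 90.00 mm
y_c = 767160.00 / 9640.00 = 79.58 mm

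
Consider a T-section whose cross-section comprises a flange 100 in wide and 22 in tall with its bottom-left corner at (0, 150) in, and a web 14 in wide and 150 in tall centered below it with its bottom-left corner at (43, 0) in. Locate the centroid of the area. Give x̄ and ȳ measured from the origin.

web: A = 14 × 150 = 2100.00, centroid at (50.00, 75.00).
flange: A = 100 × 22 = 2200.00, centroid at (50.00, 161.00).
ΣA = 4300.00 in², ΣAx̄ = 215000.00 in³, ΣAȳ = 511700.00 in³.
x̄ = 215000.00/4300.00 = 50.00 in; ȳ = 511700.00/4300.00 = 119.00 in.

x̄ = 50.00 in, ȳ = 119.00 in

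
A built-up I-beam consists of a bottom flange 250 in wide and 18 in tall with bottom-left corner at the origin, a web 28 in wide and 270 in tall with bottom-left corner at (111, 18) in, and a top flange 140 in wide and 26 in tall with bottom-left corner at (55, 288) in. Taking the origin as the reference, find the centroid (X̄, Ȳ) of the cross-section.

bottom flange: A = 250 × 18 = 4500.00, centroid at (125.00, 9.00).
web: A = 28 × 270 = 7560.00, centroid at (125.00, 153.00).
top flange: A = 140 × 26 = 3640.00, centroid at (125.00, 301.00).
ΣA = 15700.00 in², ΣAX̄ = 1962500.00 in³, ΣAȲ = 2292820.00 in³.
X̄ = 1962500.00/15700.00 = 125.00 in; Ȳ = 2292820.00/15700.00 = 146.04 in.

X̄ = 125.00 in, Ȳ = 146.04 in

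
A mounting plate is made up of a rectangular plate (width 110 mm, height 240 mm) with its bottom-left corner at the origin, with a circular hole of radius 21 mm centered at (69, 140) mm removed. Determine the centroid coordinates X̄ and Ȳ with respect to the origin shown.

plate: A = 110 × 240 = 26400.00, centroid at (55.00, 120.00).
hole: A = −π·21² = -1385.44, centroid at (69.00, 140.00).
ΣA = 25014.56 mm²
ΣAX̄ = (26400.00)(55.00) + (-1385.44)(69.00) = 1356404.48 mm³
ΣAȲ = (26400.00)(120.00) + (-1385.44)(140.00) = 2974038.07 mm³
X̄ = 1356404.48 / 25014.56 = 54.22 mm
Ȳ = 2974038.07 / 25014.56 = 118.89 mm

X̄ = 54.22 mm, Ȳ = 118.89 mm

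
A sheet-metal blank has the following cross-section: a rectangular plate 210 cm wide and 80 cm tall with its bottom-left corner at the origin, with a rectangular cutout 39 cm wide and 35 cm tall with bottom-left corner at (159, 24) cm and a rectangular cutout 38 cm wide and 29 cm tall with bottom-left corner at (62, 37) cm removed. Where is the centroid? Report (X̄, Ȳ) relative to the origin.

plate: A = 210 × 80 = 16800.00, centroid at (105.00, 40.00).
hole 1: A = −(39 × 35) = -1365.00, centroid at (178.50, 41.50).
hole 2: A = −(38 × 29) = -1102.00, centroid at (81.00, 51.50).
ΣA = 14333.00 cm²
ΣAX̄ = (16800.00)(105.00) + (-1365.00)(178.50) + (-1102.00)(81.00) = 1431085.50 cm³
ΣAȲ = (16800.00)(40.00) + (-1365.00)(41.50) + (-1102.00)(51.50) = 558599.50 cm³
X̄ = 1431085.50 / 14333.00 = 99.85 cm
Ȳ = 558599.50 / 14333.00 = 38.97 cm

X̄ = 99.85 cm, Ȳ = 38.97 cm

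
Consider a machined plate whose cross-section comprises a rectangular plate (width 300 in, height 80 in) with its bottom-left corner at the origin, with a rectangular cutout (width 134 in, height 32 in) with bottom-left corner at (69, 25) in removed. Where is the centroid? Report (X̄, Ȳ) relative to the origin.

X̄ = 153.05 in, Ȳ = 39.78 in

plate: A = 300 × 80 = 24000.00, centroid at (150.00, 40.00).
hole: A = −(134 × 32) = -4288.00, centroid at (136.00, 41.00).
ΣA = 19712.00 in², ΣAX̄ = 3016832.00 in³, ΣAȲ = 784192.00 in³.
X̄ = 3016832.00/19712.00 = 153.05 in; Ȳ = 784192.00/19712.00 = 39.78 in.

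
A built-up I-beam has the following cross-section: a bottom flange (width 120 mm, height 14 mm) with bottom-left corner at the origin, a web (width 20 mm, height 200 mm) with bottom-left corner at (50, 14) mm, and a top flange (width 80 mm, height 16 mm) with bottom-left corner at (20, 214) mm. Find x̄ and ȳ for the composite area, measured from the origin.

x̄ = 60.00 mm, ȳ = 108.03 mm

Part | A | x̄ᵢ | ȳᵢ | A·x̄ᵢ | A·ȳᵢ
bottom flange | 1680.00 | 60.00 | 7.00 | 100800.00 | 11760.00
web | 4000.00 | 60.00 | 114.00 | 240000.00 | 456000.00
top flange | 1280.00 | 60.00 | 222.00 | 76800.00 | 284160.00
Σ | 6960.00 |  |  | 417600.00 | 751920.00
x̄ = 417600.00 / 6960.00 = 60.00 mm
ȳ = 751920.00 / 6960.00 = 108.03 mm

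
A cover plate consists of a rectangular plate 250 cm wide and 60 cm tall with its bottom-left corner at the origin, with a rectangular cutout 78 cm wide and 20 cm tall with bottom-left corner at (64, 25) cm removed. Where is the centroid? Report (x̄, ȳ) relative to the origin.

x̄ = 127.55 cm, ȳ = 29.42 cm

plate: A = 250 × 60 = 15000.00, centroid at (125.00, 30.00).
hole: A = −(78 × 20) = -1560.00, centroid at (103.00, 35.00).
ΣA = 13440.00 cm², ΣAx̄ = 1714320.00 cm³, ΣAȳ = 395400.00 cm³.
x̄ = 1714320.00/13440.00 = 127.55 cm; ȳ = 395400.00/13440.00 = 29.42 cm.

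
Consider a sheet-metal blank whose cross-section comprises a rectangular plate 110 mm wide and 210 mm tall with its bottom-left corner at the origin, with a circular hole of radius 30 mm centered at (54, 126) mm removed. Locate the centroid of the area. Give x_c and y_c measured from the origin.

x_c = 55.14 mm, y_c = 102.07 mm

Part | A | x̄ᵢ | ȳᵢ | A·x̄ᵢ | A·ȳᵢ
plate | 23100.00 | 55.00 | 105.00 | 1270500.00 | 2425500.00
hole | -2827.43 | 54.00 | 126.00 | -152681.40 | -356256.61
Σ | 20272.57 |  |  | 1117818.60 | 2069243.39
x_c = 1117818.60 / 20272.57 = 55.14 mm
y_c = 2069243.39 / 20272.57 = 102.07 mm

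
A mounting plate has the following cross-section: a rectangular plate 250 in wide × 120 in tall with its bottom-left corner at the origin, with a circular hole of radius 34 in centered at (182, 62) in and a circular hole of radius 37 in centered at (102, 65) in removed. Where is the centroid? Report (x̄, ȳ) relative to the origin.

Part | A | x̄ᵢ | ȳᵢ | A·x̄ᵢ | A·ȳᵢ
plate | 30000.00 | 125.00 | 60.00 | 3750000.00 | 1800000.00
hole 1 | -3631.68 | 182.00 | 62.00 | -660965.96 | -225164.23
hole 2 | -4300.84 | 102.00 | 65.00 | -438685.71 | -279554.62
Σ | 22067.48 |  |  | 2650348.32 | 1295281.15
x̄ = 2650348.32 / 22067.48 = 120.10 in
ȳ = 1295281.15 / 22067.48 = 58.70 in

x̄ = 120.10 in, ȳ = 58.70 in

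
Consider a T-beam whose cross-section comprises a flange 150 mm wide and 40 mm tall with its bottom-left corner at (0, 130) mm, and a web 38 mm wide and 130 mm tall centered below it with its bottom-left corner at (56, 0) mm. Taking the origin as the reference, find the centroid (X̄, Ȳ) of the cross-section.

web: A = 38 × 130 = 4940.00, centroid at (75.00, 65.00).
flange: A = 150 × 40 = 6000.00, centroid at (75.00, 150.00).
ΣA = 10940.00 mm², ΣAX̄ = 820500.00 mm³, ΣAȲ = 1221100.00 mm³.
X̄ = 820500.00/10940.00 = 75.00 mm; Ȳ = 1221100.00/10940.00 = 111.62 mm.

X̄ = 75.00 mm, Ȳ = 111.62 mm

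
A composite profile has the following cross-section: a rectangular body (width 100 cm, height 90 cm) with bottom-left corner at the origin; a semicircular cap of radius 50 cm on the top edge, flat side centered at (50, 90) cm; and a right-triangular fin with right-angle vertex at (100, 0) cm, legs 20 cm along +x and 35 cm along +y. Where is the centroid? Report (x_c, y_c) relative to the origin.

rectangular body: A = 100 × 90 = 9000.00, centroid at (50.00, 45.00).
semicircular top: A = ½π·50² = 3926.99, centroid at (50.00, 111.22).
triangular fin: A = ½·20·35 = 350.00, centroid at (106.67, 11.67).
ΣA = 13276.99 cm²
ΣAx_c = (9000.00)(50.00) + (3926.99)(50.00) + (350.00)(106.67) = 683682.87 cm³
ΣAy_c = (9000.00)(45.00) + (3926.99)(111.22) + (350.00)(11.67) = 845845.84 cm³
x_c = 683682.87 / 13276.99 = 51.49 cm
y_c = 845845.84 / 13276.99 = 63.71 cm

x_c = 51.49 cm, y_c = 63.71 cm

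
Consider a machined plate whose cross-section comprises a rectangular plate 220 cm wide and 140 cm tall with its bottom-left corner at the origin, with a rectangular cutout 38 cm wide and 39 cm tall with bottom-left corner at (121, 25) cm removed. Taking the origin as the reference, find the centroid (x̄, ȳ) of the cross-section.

x̄ = 108.48 cm, ȳ = 71.29 cm

Part | A | x̄ᵢ | ȳᵢ | A·x̄ᵢ | A·ȳᵢ
plate | 30800.00 | 110.00 | 70.00 | 3388000.00 | 2156000.00
hole | -1482.00 | 140.00 | 44.50 | -207480.00 | -65949.00
Σ | 29318.00 |  |  | 3180520.00 | 2090051.00
x̄ = 3180520.00 / 29318.00 = 108.48 cm
ȳ = 2090051.00 / 29318.00 = 71.29 cm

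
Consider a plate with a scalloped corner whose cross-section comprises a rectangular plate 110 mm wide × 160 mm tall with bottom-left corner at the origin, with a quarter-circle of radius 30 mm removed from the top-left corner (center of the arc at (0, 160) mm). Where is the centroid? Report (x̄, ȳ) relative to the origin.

x̄ = 56.77 mm, ȳ = 77.19 mm

plate: A = 110 × 160 = 17600.00, centroid at (55.00, 80.00).
removed quarter-circle: A = −¼π·30² = -706.86, centroid at (12.73, 147.27).
ΣA = 16893.14 mm²
ΣAx̄ = (17600.00)(55.00) + (-706.86)(12.73) = 959000.00 mm³
ΣAȳ = (17600.00)(80.00) + (-706.86)(147.27) = 1303902.66 mm³
x̄ = 959000.00 / 16893.14 = 56.77 mm
ȳ = 1303902.66 / 16893.14 = 77.19 mm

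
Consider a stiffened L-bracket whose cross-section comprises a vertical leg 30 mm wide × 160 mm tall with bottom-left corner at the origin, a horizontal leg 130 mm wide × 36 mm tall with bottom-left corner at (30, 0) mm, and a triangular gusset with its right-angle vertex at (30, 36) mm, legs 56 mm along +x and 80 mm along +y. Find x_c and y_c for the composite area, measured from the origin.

Part | A | x̄ᵢ | ȳᵢ | A·x̄ᵢ | A·ȳᵢ
vertical leg | 4800.00 | 15.00 | 80.00 | 72000.00 | 384000.00
horizontal leg | 4680.00 | 95.00 | 18.00 | 444600.00 | 84240.00
gusset | 2240.00 | 48.67 | 62.67 | 109013.33 | 140373.33
Σ | 11720.00 |  |  | 625613.33 | 608613.33
x_c = 625613.33 / 11720.00 = 53.38 mm
y_c = 608613.33 / 11720.00 = 51.93 mm

x_c = 53.38 mm, y_c = 51.93 mm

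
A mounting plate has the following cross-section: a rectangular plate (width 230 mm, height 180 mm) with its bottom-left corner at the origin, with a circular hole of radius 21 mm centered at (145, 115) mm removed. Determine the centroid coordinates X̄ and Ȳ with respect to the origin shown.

X̄ = 113.96 mm, Ȳ = 89.13 mm

plate: A = 230 × 180 = 41400.00, centroid at (115.00, 90.00).
hole: A = −π·21² = -1385.44, centroid at (145.00, 115.00).
ΣA = 40014.56 mm², ΣAX̄ = 4560110.86 mm³, ΣAȲ = 3566674.13 mm³.
X̄ = 4560110.86/40014.56 = 113.96 mm; Ȳ = 3566674.13/40014.56 = 89.13 mm.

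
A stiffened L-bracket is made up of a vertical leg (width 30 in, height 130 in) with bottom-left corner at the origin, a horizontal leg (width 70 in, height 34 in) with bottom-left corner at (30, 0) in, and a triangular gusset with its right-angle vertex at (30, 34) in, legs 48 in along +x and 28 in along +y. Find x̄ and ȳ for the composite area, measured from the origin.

vertical leg: A = 30 × 130 = 3900.00, centroid at (15.00, 65.00).
horizontal leg: A = 70 × 34 = 2380.00, centroid at (65.00, 17.00).
gusset: A = ½·48·28 = 672.00, centroid at (46.00, 43.33).
ΣA = 6952.00 in²
ΣAx̄ = (3900.00)(15.00) + (2380.00)(65.00) + (672.00)(46.00) = 244112.00 in³
ΣAȳ = (3900.00)(65.00) + (2380.00)(17.00) + (672.00)(43.33) = 323080.00 in³
x̄ = 244112.00 / 6952.00 = 35.11 in
ȳ = 323080.00 / 6952.00 = 46.47 in

x̄ = 35.11 in, ȳ = 46.47 in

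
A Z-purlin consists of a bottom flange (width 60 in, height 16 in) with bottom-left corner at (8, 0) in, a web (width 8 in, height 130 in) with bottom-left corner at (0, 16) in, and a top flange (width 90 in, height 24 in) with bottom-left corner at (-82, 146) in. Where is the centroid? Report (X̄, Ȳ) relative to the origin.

bottom flange: A = 60 × 16 = 960.00, centroid at (38.00, 8.00).
web: A = 8 × 130 = 1040.00, centroid at (4.00, 81.00).
top flange: A = 90 × 24 = 2160.00, centroid at (-37.00, 158.00).
ΣA = 4160.00 in², ΣAX̄ = -39280.00 in³, ΣAȲ = 433200.00 in³.
X̄ = -39280.00/4160.00 = -9.44 in; Ȳ = 433200.00/4160.00 = 104.13 in.

X̄ = -9.44 in, Ȳ = 104.13 in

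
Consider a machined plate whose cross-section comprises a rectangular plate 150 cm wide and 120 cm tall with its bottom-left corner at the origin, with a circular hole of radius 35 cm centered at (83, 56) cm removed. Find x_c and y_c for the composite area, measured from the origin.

plate: A = 150 × 120 = 18000.00, centroid at (75.00, 60.00).
hole: A = −π·35² = -3848.45, centroid at (83.00, 56.00).
ΣA = 14151.55 cm², ΣAx_c = 1030578.57 cm³, ΣAy_c = 864486.74 cm³.
x_c = 1030578.57/14151.55 = 72.82 cm; y_c = 864486.74/14151.55 = 61.09 cm.

x_c = 72.82 cm, y_c = 61.09 cm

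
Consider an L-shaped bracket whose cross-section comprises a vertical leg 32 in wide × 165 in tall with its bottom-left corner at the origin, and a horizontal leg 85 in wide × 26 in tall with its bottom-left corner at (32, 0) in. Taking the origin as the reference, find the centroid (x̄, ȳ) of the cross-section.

x̄ = 33.26 in, ȳ = 61.99 in

Part | A | x̄ᵢ | ȳᵢ | A·x̄ᵢ | A·ȳᵢ
vertical leg | 5280.00 | 16.00 | 82.50 | 84480.00 | 435600.00
horizontal leg | 2210.00 | 74.50 | 13.00 | 164645.00 | 28730.00
Σ | 7490.00 |  |  | 249125.00 | 464330.00
x̄ = 249125.00 / 7490.00 = 33.26 in
ȳ = 464330.00 / 7490.00 = 61.99 in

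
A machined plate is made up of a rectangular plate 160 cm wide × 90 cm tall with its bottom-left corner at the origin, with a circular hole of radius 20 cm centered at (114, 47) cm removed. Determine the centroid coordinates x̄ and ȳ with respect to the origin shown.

x̄ = 76.75 cm, ȳ = 44.81 cm

plate: A = 160 × 90 = 14400.00, centroid at (80.00, 45.00).
hole: A = −π·20² = -1256.64, centroid at (114.00, 47.00).
ΣA = 13143.36 cm², ΣAx̄ = 1008743.37 cm³, ΣAȳ = 588938.06 cm³.
x̄ = 1008743.37/13143.36 = 76.75 cm; ȳ = 588938.06/13143.36 = 44.81 cm.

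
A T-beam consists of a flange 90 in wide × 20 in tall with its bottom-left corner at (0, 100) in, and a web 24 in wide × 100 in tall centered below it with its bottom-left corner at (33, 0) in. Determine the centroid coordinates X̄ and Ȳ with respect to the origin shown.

X̄ = 45.00 in, Ȳ = 75.71 in

web: A = 24 × 100 = 2400.00, centroid at (45.00, 50.00).
flange: A = 90 × 20 = 1800.00, centroid at (45.00, 110.00).
ΣA = 4200.00 in², ΣAX̄ = 189000.00 in³, ΣAȲ = 318000.00 in³.
X̄ = 189000.00/4200.00 = 45.00 in; Ȳ = 318000.00/4200.00 = 75.71 in.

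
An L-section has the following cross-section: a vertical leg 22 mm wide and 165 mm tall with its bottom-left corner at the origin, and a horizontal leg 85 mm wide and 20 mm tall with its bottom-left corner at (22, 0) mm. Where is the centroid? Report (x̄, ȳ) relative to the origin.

vertical leg: A = 22 × 165 = 3630.00, centroid at (11.00, 82.50).
horizontal leg: A = 85 × 20 = 1700.00, centroid at (64.50, 10.00).
ΣA = 5330.00 mm²
ΣAx̄ = (3630.00)(11.00) + (1700.00)(64.50) = 149580.00 mm³
ΣAȳ = (3630.00)(82.50) + (1700.00)(10.00) = 316475.00 mm³
x̄ = 149580.00 / 5330.00 = 28.06 mm
ȳ = 316475.00 / 5330.00 = 59.38 mm

x̄ = 28.06 mm, ȳ = 59.38 mm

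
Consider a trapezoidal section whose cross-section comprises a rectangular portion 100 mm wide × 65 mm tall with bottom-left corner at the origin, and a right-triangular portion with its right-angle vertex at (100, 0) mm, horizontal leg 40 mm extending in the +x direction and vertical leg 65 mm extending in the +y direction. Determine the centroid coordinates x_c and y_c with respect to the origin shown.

rectangular portion: A = 100 × 65 = 6500.00, centroid at (50.00, 32.50).
triangular portion: A = ½·40·65 = 1300.00, centroid at (113.33, 21.67).
ΣA = 7800.00 mm²
ΣAx_c = (6500.00)(50.00) + (1300.00)(113.33) = 472333.33 mm³
ΣAy_c = (6500.00)(32.50) + (1300.00)(21.67) = 239416.67 mm³
x_c = 472333.33 / 7800.00 = 60.56 mm
y_c = 239416.67 / 7800.00 = 30.69 mm

x_c = 60.56 mm, y_c = 30.69 mm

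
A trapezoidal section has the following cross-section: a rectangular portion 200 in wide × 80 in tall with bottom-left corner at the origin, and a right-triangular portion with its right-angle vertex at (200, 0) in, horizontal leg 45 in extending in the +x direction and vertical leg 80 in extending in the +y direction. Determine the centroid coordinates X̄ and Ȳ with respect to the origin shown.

X̄ = 111.63 in, Ȳ = 38.65 in

rectangular portion: A = 200 × 80 = 16000.00, centroid at (100.00, 40.00).
triangular portion: A = ½·45·80 = 1800.00, centroid at (215.00, 26.67).
ΣA = 17800.00 in², ΣAX̄ = 1987000.00 in³, ΣAȲ = 688000.00 in³.
X̄ = 1987000.00/17800.00 = 111.63 in; Ȳ = 688000.00/17800.00 = 38.65 in.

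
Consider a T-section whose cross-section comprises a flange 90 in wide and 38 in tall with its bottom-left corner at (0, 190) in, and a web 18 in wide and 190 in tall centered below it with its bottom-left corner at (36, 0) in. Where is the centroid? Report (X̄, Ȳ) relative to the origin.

X̄ = 45.00 in, Ȳ = 152.00 in

web: A = 18 × 190 = 3420.00, centroid at (45.00, 95.00).
flange: A = 90 × 38 = 3420.00, centroid at (45.00, 209.00).
ΣA = 6840.00 in²
ΣAX̄ = (3420.00)(45.00) + (3420.00)(45.00) = 307800.00 in³
ΣAȲ = (3420.00)(95.00) + (3420.00)(209.00) = 1039680.00 in³
X̄ = 307800.00 / 6840.00 = 45.00 in
Ȳ = 1039680.00 / 6840.00 = 152.00 in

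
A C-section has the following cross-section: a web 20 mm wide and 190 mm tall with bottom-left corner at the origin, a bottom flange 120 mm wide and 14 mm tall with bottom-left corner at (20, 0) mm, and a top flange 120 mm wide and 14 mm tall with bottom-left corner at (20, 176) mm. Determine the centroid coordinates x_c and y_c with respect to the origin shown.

x_c = 42.85 mm, y_c = 95.00 mm

web: A = 20 × 190 = 3800.00, centroid at (10.00, 95.00).
bottom flange: A = 120 × 14 = 1680.00, centroid at (80.00, 7.00).
top flange: A = 120 × 14 = 1680.00, centroid at (80.00, 183.00).
ΣA = 7160.00 mm², ΣAx_c = 306800.00 mm³, ΣAy_c = 680200.00 mm³.
x_c = 306800.00/7160.00 = 42.85 mm; y_c = 680200.00/7160.00 = 95.00 mm.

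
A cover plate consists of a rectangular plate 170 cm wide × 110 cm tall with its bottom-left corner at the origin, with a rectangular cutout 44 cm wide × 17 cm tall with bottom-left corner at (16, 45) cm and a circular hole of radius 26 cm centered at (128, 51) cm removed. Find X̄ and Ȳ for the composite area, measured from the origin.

plate: A = 170 × 110 = 18700.00, centroid at (85.00, 55.00).
hole 1: A = −(44 × 17) = -748.00, centroid at (38.00, 53.50).
hole 2: A = −π·26² = -2123.72, centroid at (128.00, 51.00).
ΣA = 15828.28 cm²
ΣAX̄ = (18700.00)(85.00) + (-748.00)(38.00) + (-2123.72)(128.00) = 1289240.27 cm³
ΣAȲ = (18700.00)(55.00) + (-748.00)(53.50) + (-2123.72)(51.00) = 880172.45 cm³
X̄ = 1289240.27 / 15828.28 = 81.45 cm
Ȳ = 880172.45 / 15828.28 = 55.61 cm

X̄ = 81.45 cm, Ȳ = 55.61 cm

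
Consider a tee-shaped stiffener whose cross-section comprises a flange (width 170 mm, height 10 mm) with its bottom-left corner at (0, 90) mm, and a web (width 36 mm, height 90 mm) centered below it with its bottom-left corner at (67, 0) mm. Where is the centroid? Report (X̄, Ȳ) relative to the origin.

web: A = 36 × 90 = 3240.00, centroid at (85.00, 45.00).
flange: A = 170 × 10 = 1700.00, centroid at (85.00, 95.00).
ΣA = 4940.00 mm², ΣAX̄ = 419900.00 mm³, ΣAȲ = 307300.00 mm³.
X̄ = 419900.00/4940.00 = 85.00 mm; Ȳ = 307300.00/4940.00 = 62.21 mm.

X̄ = 85.00 mm, Ȳ = 62.21 mm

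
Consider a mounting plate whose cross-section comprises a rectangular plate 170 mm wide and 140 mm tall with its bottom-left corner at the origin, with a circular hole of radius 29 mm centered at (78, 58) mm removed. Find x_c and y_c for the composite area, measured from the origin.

x_c = 85.87 mm, y_c = 71.50 mm

Part | A | x̄ᵢ | ȳᵢ | A·x̄ᵢ | A·ȳᵢ
plate | 23800.00 | 85.00 | 70.00 | 2023000.00 | 1666000.00
hole | -2642.08 | 78.00 | 58.00 | -206082.19 | -153240.61
Σ | 21157.92 |  |  | 1816917.81 | 1512759.39
x_c = 1816917.81 / 21157.92 = 85.87 mm
y_c = 1512759.39 / 21157.92 = 71.50 mm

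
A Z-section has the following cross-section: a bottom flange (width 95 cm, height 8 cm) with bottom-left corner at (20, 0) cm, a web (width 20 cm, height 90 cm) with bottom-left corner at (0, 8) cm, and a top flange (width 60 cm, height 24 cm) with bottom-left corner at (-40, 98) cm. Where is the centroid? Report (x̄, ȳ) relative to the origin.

Part | A | x̄ᵢ | ȳᵢ | A·x̄ᵢ | A·ȳᵢ
bottom flange | 760.00 | 67.50 | 4.00 | 51300.00 | 3040.00
web | 1800.00 | 10.00 | 53.00 | 18000.00 | 95400.00
top flange | 1440.00 | -10.00 | 110.00 | -14400.00 | 158400.00
Σ | 4000.00 |  |  | 54900.00 | 256840.00
x̄ = 54900.00 / 4000.00 = 13.72 cm
ȳ = 256840.00 / 4000.00 = 64.21 cm

x̄ = 13.72 cm, ȳ = 64.21 cm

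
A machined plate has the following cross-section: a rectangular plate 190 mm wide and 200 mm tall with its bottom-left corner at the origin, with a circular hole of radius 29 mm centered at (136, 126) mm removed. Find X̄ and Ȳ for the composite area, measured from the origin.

X̄ = 91.94 mm, Ȳ = 98.06 mm

plate: A = 190 × 200 = 38000.00, centroid at (95.00, 100.00).
hole: A = −π·29² = -2642.08, centroid at (136.00, 126.00).
ΣA = 35357.92 mm², ΣAX̄ = 3250677.20 mm³, ΣAȲ = 3467097.99 mm³.
X̄ = 3250677.20/35357.92 = 91.94 mm; Ȳ = 3467097.99/35357.92 = 98.06 mm.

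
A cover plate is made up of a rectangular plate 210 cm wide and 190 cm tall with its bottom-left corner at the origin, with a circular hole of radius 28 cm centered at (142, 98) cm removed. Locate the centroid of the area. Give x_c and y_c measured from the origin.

x_c = 102.57 cm, y_c = 94.80 cm

Part | A | x̄ᵢ | ȳᵢ | A·x̄ᵢ | A·ȳᵢ
plate | 39900.00 | 105.00 | 95.00 | 4189500.00 | 3790500.00
hole | -2463.01 | 142.00 | 98.00 | -349747.23 | -241374.85
Σ | 37436.99 |  |  | 3839752.77 | 3549125.15
x_c = 3839752.77 / 37436.99 = 102.57 cm
y_c = 3549125.15 / 37436.99 = 94.80 cm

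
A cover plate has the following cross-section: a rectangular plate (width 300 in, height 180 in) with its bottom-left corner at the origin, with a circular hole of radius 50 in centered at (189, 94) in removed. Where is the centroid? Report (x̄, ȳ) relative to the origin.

Part | A | x̄ᵢ | ȳᵢ | A·x̄ᵢ | A·ȳᵢ
plate | 54000.00 | 150.00 | 90.00 | 8100000.00 | 4860000.00
hole | -7853.98 | 189.00 | 94.00 | -1484402.53 | -738274.27
Σ | 46146.02 |  |  | 6615597.47 | 4121725.73
x̄ = 6615597.47 / 46146.02 = 143.36 in
ȳ = 4121725.73 / 46146.02 = 89.32 in

x̄ = 143.36 in, ȳ = 89.32 in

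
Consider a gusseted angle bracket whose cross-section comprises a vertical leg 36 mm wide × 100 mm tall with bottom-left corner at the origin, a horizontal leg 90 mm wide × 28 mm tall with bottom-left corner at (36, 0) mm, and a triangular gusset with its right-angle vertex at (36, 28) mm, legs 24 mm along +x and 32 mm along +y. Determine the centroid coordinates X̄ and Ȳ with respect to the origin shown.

vertical leg: A = 36 × 100 = 3600.00, centroid at (18.00, 50.00).
horizontal leg: A = 90 × 28 = 2520.00, centroid at (81.00, 14.00).
gusset: A = ½·24·32 = 384.00, centroid at (44.00, 38.67).
ΣA = 6504.00 mm²
ΣAX̄ = (3600.00)(18.00) + (2520.00)(81.00) + (384.00)(44.00) = 285816.00 mm³
ΣAȲ = (3600.00)(50.00) + (2520.00)(14.00) + (384.00)(38.67) = 230128.00 mm³
X̄ = 285816.00 / 6504.00 = 43.94 mm
Ȳ = 230128.00 / 6504.00 = 35.38 mm

X̄ = 43.94 mm, Ȳ = 35.38 mm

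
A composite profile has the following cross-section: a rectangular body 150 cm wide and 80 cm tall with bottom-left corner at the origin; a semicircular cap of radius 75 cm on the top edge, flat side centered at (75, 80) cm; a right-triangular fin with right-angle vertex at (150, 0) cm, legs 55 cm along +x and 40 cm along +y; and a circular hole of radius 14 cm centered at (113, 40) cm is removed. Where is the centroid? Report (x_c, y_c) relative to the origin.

x_c = 78.72 cm, y_c = 68.39 cm

rectangular body: A = 150 × 80 = 12000.00, centroid at (75.00, 40.00).
semicircular top: A = ½π·75² = 8835.73, centroid at (75.00, 111.83).
triangular fin: A = ½·55·40 = 1100.00, centroid at (168.33, 13.33).
hole: A = −π·14² = -615.75, centroid at (113.00, 40.00).
ΣA = 21319.98 cm²
ΣAx_c = (12000.00)(75.00) + (8835.73)(75.00) + (1100.00)(168.33) + (-615.75)(113.00) = 1678266.37 cm³
ΣAy_c = (12000.00)(40.00) + (8835.73)(111.83) + (1100.00)(13.33) + (-615.75)(40.00) = 1458144.93 cm³
x_c = 1678266.37 / 21319.98 = 78.72 cm
y_c = 1458144.93 / 21319.98 = 68.39 cm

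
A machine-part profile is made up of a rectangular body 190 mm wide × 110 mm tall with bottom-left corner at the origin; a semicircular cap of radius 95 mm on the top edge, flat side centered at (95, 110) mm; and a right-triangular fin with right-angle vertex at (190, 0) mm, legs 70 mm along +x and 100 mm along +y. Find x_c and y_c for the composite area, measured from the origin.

x_c = 105.74 mm, y_c = 88.06 mm

Part | A | x̄ᵢ | ȳᵢ | A·x̄ᵢ | A·ȳᵢ
rectangular body | 20900.00 | 95.00 | 55.00 | 1985500.00 | 1149500.00
semicircular top | 14176.44 | 95.00 | 150.32 | 1346761.50 | 2130991.39
triangular fin | 3500.00 | 213.33 | 33.33 | 746666.67 | 116666.67
Σ | 38576.44 |  |  | 4078928.17 | 3397158.05
x_c = 4078928.17 / 38576.44 = 105.74 mm
y_c = 3397158.05 / 38576.44 = 88.06 mm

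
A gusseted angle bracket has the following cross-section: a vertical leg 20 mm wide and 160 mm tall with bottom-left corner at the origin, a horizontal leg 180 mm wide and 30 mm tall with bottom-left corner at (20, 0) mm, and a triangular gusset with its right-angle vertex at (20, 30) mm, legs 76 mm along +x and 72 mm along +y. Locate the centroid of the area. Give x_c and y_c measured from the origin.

Part | A | x̄ᵢ | ȳᵢ | A·x̄ᵢ | A·ȳᵢ
vertical leg | 3200.00 | 10.00 | 80.00 | 32000.00 | 256000.00
horizontal leg | 5400.00 | 110.00 | 15.00 | 594000.00 | 81000.00
gusset | 2736.00 | 45.33 | 54.00 | 124032.00 | 147744.00
Σ | 11336.00 |  |  | 750032.00 | 484744.00
x_c = 750032.00 / 11336.00 = 66.16 mm
y_c = 484744.00 / 11336.00 = 42.76 mm

x_c = 66.16 mm, y_c = 42.76 mm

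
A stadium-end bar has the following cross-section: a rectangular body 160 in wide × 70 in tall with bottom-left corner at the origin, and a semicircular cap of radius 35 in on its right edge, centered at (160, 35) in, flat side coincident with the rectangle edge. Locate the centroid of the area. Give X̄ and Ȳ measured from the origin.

X̄ = 93.91 in, Ȳ = 35.00 in

rectangular body: A = 160 × 70 = 11200.00, centroid at (80.00, 35.00).
semicircular end: A = ½π·35² = 1924.23, centroid at (174.85, 35.00).
ΣA = 13124.23 in²
ΣAX̄ = (11200.00)(80.00) + (1924.23)(174.85) = 1232459.41 in³
ΣAȲ = (11200.00)(35.00) + (1924.23)(35.00) = 459347.89 in³
X̄ = 1232459.41 / 13124.23 = 93.91 in
Ȳ = 459347.89 / 13124.23 = 35.00 in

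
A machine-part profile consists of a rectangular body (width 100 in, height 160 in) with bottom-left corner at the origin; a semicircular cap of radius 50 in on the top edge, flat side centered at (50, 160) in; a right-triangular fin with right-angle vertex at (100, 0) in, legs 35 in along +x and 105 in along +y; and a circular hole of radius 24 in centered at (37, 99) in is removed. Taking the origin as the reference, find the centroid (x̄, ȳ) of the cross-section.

x̄ = 56.86 in, ȳ = 94.05 in

rectangular body: A = 100 × 160 = 16000.00, centroid at (50.00, 80.00).
semicircular top: A = ½π·50² = 3926.99, centroid at (50.00, 181.22).
triangular fin: A = ½·35·105 = 1837.50, centroid at (111.67, 35.00).
hole: A = −π·24² = -1809.56, centroid at (37.00, 99.00).
ΣA = 19954.93 in²
ΣAx̄ = (16000.00)(50.00) + (3926.99)(50.00) + (1837.50)(111.67) + (-1809.56)(37.00) = 1134583.42 in³
ΣAȳ = (16000.00)(80.00) + (3926.99)(181.22) + (1837.50)(35.00) + (-1809.56)(99.00) = 1876818.18 in³
x̄ = 1134583.42 / 19954.93 = 56.86 in
ȳ = 1876818.18 / 19954.93 = 94.05 in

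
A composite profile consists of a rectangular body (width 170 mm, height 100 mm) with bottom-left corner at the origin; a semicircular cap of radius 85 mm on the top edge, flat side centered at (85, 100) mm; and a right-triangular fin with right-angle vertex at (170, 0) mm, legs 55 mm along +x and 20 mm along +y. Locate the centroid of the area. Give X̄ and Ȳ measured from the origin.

Part | A | x̄ᵢ | ȳᵢ | A·x̄ᵢ | A·ȳᵢ
rectangular body | 17000.00 | 85.00 | 50.00 | 1445000.00 | 850000.00
semicircular top | 11349.00 | 85.00 | 136.08 | 964665.29 | 1544317.01
triangular fin | 550.00 | 188.33 | 6.67 | 103583.33 | 3666.67
Σ | 28899.00 |  |  | 2513248.63 | 2397983.68
X̄ = 2513248.63 / 28899.00 = 86.97 mm
Ȳ = 2397983.68 / 28899.00 = 82.98 mm

X̄ = 86.97 mm, Ȳ = 82.98 mm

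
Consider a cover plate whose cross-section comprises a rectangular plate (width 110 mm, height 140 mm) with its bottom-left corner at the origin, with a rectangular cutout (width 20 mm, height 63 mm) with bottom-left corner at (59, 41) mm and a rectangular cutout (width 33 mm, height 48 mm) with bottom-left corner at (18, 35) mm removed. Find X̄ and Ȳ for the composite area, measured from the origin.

X̄ = 56.18 mm, Ȳ = 71.14 mm

plate: A = 110 × 140 = 15400.00, centroid at (55.00, 70.00).
hole 1: A = −(20 × 63) = -1260.00, centroid at (69.00, 72.50).
hole 2: A = −(33 × 48) = -1584.00, centroid at (34.50, 59.00).
ΣA = 12556.00 mm², ΣAX̄ = 705412.00 mm³, ΣAȲ = 893194.00 mm³.
X̄ = 705412.00/12556.00 = 56.18 mm; Ȳ = 893194.00/12556.00 = 71.14 mm.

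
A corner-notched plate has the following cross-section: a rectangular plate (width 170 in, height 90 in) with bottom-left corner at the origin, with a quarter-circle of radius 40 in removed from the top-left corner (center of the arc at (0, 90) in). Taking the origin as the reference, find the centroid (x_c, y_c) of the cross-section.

plate: A = 170 × 90 = 15300.00, centroid at (85.00, 45.00).
removed quarter-circle: A = −¼π·40² = -1256.64, centroid at (16.98, 73.02).
ΣA = 14043.36 in²
ΣAx_c = (15300.00)(85.00) + (-1256.64)(16.98) = 1279166.67 in³
ΣAy_c = (15300.00)(45.00) + (-1256.64)(73.02) = 596736.00 in³
x_c = 1279166.67 / 14043.36 = 91.09 in
y_c = 596736.00 / 14043.36 = 42.49 in

x_c = 91.09 in, y_c = 42.49 in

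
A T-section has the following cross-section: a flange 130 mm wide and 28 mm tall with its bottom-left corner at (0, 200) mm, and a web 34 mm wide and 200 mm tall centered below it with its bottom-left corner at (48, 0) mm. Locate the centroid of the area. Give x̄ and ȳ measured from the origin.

x̄ = 65.00 mm, ȳ = 139.75 mm

web: A = 34 × 200 = 6800.00, centroid at (65.00, 100.00).
flange: A = 130 × 28 = 3640.00, centroid at (65.00, 214.00).
ΣA = 10440.00 mm²
ΣAx̄ = (6800.00)(65.00) + (3640.00)(65.00) = 678600.00 mm³
ΣAȳ = (6800.00)(100.00) + (3640.00)(214.00) = 1458960.00 mm³
x̄ = 678600.00 / 10440.00 = 65.00 mm
ȳ = 1458960.00 / 10440.00 = 139.75 mm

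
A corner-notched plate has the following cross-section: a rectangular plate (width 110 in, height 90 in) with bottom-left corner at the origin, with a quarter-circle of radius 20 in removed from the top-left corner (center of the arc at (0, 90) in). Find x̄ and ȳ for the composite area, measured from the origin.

x̄ = 56.52 in, ȳ = 43.80 in

plate: A = 110 × 90 = 9900.00, centroid at (55.00, 45.00).
removed quarter-circle: A = −¼π·20² = -314.16, centroid at (8.49, 81.51).
ΣA = 9585.84 in²
ΣAx̄ = (9900.00)(55.00) + (-314.16)(8.49) = 541833.33 in³
ΣAȳ = (9900.00)(45.00) + (-314.16)(81.51) = 419892.33 in³
x̄ = 541833.33 / 9585.84 = 56.52 in
ȳ = 419892.33 / 9585.84 = 43.80 in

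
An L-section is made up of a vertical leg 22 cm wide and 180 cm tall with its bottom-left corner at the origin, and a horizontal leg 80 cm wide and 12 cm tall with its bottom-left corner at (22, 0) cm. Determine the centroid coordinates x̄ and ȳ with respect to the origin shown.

x̄ = 20.95 cm, ȳ = 73.61 cm

vertical leg: A = 22 × 180 = 3960.00, centroid at (11.00, 90.00).
horizontal leg: A = 80 × 12 = 960.00, centroid at (62.00, 6.00).
ΣA = 4920.00 cm², ΣAx̄ = 103080.00 cm³, ΣAȳ = 362160.00 cm³.
x̄ = 103080.00/4920.00 = 20.95 cm; ȳ = 362160.00/4920.00 = 73.61 cm.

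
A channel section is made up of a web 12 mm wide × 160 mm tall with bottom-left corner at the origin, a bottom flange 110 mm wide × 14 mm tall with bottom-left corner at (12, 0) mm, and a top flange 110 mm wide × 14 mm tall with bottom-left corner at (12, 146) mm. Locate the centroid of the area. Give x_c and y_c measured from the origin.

x_c = 43.58 mm, y_c = 80.00 mm

Part | A | x̄ᵢ | ȳᵢ | A·x̄ᵢ | A·ȳᵢ
web | 1920.00 | 6.00 | 80.00 | 11520.00 | 153600.00
bottom flange | 1540.00 | 67.00 | 7.00 | 103180.00 | 10780.00
top flange | 1540.00 | 67.00 | 153.00 | 103180.00 | 235620.00
Σ | 5000.00 |  |  | 217880.00 | 400000.00
x_c = 217880.00 / 5000.00 = 43.58 mm
y_c = 400000.00 / 5000.00 = 80.00 mm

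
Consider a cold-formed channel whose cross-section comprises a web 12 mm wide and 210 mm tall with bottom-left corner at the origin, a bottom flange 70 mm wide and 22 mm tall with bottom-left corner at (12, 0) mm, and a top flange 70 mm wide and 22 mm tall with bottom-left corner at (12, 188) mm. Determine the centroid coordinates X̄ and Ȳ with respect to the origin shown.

X̄ = 28.55 mm, Ȳ = 105.00 mm

Part | A | x̄ᵢ | ȳᵢ | A·x̄ᵢ | A·ȳᵢ
web | 2520.00 | 6.00 | 105.00 | 15120.00 | 264600.00
bottom flange | 1540.00 | 47.00 | 11.00 | 72380.00 | 16940.00
top flange | 1540.00 | 47.00 | 199.00 | 72380.00 | 306460.00
Σ | 5600.00 |  |  | 159880.00 | 588000.00
X̄ = 159880.00 / 5600.00 = 28.55 mm
Ȳ = 588000.00 / 5600.00 = 105.00 mm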